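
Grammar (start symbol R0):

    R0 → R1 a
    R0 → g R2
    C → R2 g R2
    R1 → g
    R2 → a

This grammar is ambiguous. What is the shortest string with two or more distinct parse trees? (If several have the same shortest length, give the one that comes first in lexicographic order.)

length 2: g a has 2 parse trees

Two derivations of g a:
  R0 ⇒ R1 a ⇒ g a
  R0 ⇒ g R2 ⇒ g a

g a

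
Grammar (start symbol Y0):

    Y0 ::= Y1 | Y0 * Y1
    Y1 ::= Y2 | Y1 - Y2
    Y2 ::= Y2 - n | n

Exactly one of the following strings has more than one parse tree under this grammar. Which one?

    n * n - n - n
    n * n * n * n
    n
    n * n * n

n * n - n - n

n * n - n - n: 4 trees
n * n * n * n: 1 tree
n: 1 tree
n * n * n: 1 tree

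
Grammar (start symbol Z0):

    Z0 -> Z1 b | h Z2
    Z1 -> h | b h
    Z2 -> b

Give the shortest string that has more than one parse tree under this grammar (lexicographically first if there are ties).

length 2: h b has 2 parse trees

Two derivations of h b:
  Z0 ⇒ Z1 b ⇒ h b
  Z0 ⇒ h Z2 ⇒ h b

h b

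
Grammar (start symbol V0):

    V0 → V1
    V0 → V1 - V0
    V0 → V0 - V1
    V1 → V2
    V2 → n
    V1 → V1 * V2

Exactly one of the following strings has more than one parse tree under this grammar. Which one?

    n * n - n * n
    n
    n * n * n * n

n * n - n * n: 2 trees
n: 1 tree
n * n * n * n: 1 tree

n * n - n * n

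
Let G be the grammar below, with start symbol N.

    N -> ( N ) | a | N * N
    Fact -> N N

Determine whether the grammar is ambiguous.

Witness: a * a * a

Derivation 1: N ⇒ N * N ⇒ a * N ⇒ a * N * N ⇒ a * a * N ⇒ a * a * a
Derivation 2: N ⇒ N * N ⇒ N * N * N ⇒ a * N * N ⇒ a * a * N ⇒ a * a * a

Two distinct leftmost derivations for the same string.

Ambiguous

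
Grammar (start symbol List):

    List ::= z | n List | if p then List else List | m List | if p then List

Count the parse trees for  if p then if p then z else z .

2

Parse trees for if p then if p then z else z:
  [List if p then [List if p then [List z]] else [List z]]
  [List if p then [List if p then [List z] else [List z]]]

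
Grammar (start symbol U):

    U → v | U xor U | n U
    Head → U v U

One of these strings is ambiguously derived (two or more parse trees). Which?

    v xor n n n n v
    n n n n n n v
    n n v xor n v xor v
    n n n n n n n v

n n v xor n v xor v

v xor n n n n v: 1 tree
n n n n n n v: 1 tree
n n v xor n v xor v: 12 trees
n n n n n n n v: 1 tree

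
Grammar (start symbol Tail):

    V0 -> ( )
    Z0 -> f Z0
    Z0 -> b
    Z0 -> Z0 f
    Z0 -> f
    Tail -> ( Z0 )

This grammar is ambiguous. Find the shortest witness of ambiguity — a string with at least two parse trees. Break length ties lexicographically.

length 3: no string has ≥2 trees
length 4: ( f f ) has 2 parse trees

Two derivations of ( f f ):
  Tail ⇒ ( Z0 ) ⇒ ( f Z0 ) ⇒ ( f f )
  Tail ⇒ ( Z0 ) ⇒ ( Z0 f ) ⇒ ( f f )

( f f )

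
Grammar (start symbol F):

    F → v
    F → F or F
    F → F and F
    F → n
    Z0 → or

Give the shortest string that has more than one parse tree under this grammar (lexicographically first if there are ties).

length 1: no string has ≥2 trees
length 3: no string has ≥2 trees
length 5: n and n and n has 2 parse trees

Two derivations of n and n and n:
  F ⇒ F and F ⇒ F and F and F ⇒ n and F and F ⇒ n and n and F ⇒ n and n and n
  F ⇒ F and F ⇒ n and F ⇒ n and F and F ⇒ n and n and F ⇒ n and n and n

n and n and n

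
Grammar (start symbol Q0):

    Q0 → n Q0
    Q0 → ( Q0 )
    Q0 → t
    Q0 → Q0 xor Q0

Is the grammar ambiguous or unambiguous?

Ambiguous

Witness: n t xor t

Derivation 1: Q0 ⇒ n Q0 ⇒ n Q0 xor Q0 ⇒ n t xor Q0 ⇒ n t xor t
Derivation 2: Q0 ⇒ Q0 xor Q0 ⇒ n Q0 xor Q0 ⇒ n t xor Q0 ⇒ n t xor t

Two distinct leftmost derivations for the same string.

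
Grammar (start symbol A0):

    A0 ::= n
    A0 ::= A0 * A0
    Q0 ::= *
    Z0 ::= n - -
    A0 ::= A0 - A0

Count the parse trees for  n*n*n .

2

Parse trees for n*n*n:
  [A0 [A0 n] * [A0 [A0 n] * [A0 n]]]
  [A0 [A0 [A0 n] * [A0 n]] * [A0 n]]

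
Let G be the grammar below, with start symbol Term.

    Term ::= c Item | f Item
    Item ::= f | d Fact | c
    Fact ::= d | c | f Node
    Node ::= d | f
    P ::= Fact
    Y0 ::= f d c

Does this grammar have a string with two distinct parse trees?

Only Term, Item, Fact, Node are reachable from Term; ignoring the rest: Restricted to the reachable nonterminals, every rule has the form A → t or A → t B, and no two rules for the same A share a first terminal. The grammar encodes a DFA — one run per string.

Unambiguous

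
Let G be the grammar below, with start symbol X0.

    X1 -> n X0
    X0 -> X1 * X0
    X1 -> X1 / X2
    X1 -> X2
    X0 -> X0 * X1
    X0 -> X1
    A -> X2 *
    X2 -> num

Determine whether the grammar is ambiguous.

Ambiguous

Witness: num * num

Derivation 1: X0 ⇒ X1 * X0 ⇒ X2 * X0 ⇒ num * X0 ⇒ num * X1 ⇒ num * X2 ⇒ num * num
Derivation 2: X0 ⇒ X0 * X1 ⇒ X1 * X1 ⇒ X2 * X1 ⇒ num * X1 ⇒ num * X2 ⇒ num * num

Two distinct leftmost derivations for the same string.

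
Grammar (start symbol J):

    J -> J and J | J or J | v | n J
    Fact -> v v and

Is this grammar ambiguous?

Witness: n v and v

Derivation 1: J ⇒ J and J ⇒ n J and J ⇒ n v and J ⇒ n v and v
Derivation 2: J ⇒ n J ⇒ n J and J ⇒ n v and J ⇒ n v and v

Two distinct leftmost derivations for the same string.

Ambiguous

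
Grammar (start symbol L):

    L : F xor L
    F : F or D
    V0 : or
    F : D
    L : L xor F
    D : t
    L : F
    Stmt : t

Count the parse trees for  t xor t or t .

Parse trees for t xor t or t:
  [L [F [D t]] xor [L [F [F [D t]] or [D t]]]]
  [L [L [F [D t]]] xor [F [F [D t]] or [D t]]]

2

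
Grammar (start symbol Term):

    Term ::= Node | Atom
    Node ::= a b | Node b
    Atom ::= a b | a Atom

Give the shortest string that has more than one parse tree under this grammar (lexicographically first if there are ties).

length 2: a b has 2 parse trees

Two derivations of a b:
  Term ⇒ Node ⇒ a b
  Term ⇒ Atom ⇒ a b

a b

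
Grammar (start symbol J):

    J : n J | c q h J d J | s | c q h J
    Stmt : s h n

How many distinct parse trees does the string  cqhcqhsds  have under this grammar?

2

Parse trees for cqhcqhsds:
  [J c q h [J c q h [J s]] d [J s]]
  [J c q h [J c q h [J s] d [J s]]]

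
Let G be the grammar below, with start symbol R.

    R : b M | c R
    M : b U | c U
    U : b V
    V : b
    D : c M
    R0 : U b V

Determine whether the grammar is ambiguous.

Unambiguous

(D, R0 are unreachable from R, so their rules don't affect L(R).) Restricted to the reachable nonterminals, every rule has the form A → t or A → t B, and no two rules for the same A share a first terminal. The grammar encodes a DFA — one run per string.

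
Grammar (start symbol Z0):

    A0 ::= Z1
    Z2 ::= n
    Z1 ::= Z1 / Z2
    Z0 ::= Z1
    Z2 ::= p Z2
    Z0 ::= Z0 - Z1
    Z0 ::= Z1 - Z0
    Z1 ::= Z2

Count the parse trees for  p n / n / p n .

Parse trees for p n / n / p n:
  [Z0 [Z1 [Z1 [Z1 [Z2 p [Z2 n]]] / [Z2 n]] / [Z2 p [Z2 n]]]]

1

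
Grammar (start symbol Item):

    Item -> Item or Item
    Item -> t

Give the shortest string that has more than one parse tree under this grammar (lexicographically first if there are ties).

t or t or t

length 1: no string has ≥2 trees
length 3: no string has ≥2 trees
length 5: t or t or t has 2 parse trees

Two derivations of t or t or t:
  Item ⇒ Item or Item ⇒ Item or Item or Item ⇒ t or Item or Item ⇒ t or t or Item ⇒ t or t or t
  Item ⇒ Item or Item ⇒ t or Item ⇒ t or Item or Item ⇒ t or t or Item ⇒ t or t or t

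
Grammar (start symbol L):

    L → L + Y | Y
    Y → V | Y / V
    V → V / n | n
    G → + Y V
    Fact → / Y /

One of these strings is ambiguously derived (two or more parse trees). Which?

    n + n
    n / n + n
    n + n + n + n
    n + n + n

n / n + n

n + n: 1 tree
n / n + n: 2 trees
n + n + n + n: 1 tree
n + n + n: 1 tree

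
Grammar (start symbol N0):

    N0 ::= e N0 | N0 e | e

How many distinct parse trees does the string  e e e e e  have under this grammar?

Parse trees for e e e e e (showing first 6 of 16):
  [N0 e [N0 e [N0 e [N0 e [N0 e]]]]]
  [N0 e [N0 e [N0 e [N0 [N0 e] e]]]]
  [N0 e [N0 e [N0 [N0 e [N0 e]] e]]]
  [N0 e [N0 e [N0 [N0 [N0 e] e] e]]]
  [N0 e [N0 [N0 e [N0 e [N0 e]]] e]]
  [N0 e [N0 [N0 e [N0 [N0 e] e]] e]]

16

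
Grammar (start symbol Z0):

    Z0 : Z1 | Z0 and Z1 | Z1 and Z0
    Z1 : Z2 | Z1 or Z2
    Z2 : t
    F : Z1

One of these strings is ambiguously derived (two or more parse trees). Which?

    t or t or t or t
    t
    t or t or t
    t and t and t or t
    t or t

t or t or t or t: 1 tree
t: 1 tree
t or t or t: 1 tree
t and t and t or t: 4 trees
t or t: 1 tree

t and t and t or t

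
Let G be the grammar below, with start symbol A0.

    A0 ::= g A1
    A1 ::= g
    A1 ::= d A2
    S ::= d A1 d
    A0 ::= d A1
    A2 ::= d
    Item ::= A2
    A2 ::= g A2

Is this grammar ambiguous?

Only A0, A1, A2 are reachable from A0; ignoring the rest: Each reachable nonterminal has at most one production per leading terminal, and all productions are right-linear; the derivation is determined token-by-token.

Unambiguous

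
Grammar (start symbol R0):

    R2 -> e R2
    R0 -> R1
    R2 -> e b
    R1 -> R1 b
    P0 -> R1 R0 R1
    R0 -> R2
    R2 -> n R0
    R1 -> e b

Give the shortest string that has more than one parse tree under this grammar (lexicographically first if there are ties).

e b

length 2: e b has 2 parse trees

Two derivations of e b:
  R0 ⇒ R1 ⇒ e b
  R0 ⇒ R2 ⇒ e b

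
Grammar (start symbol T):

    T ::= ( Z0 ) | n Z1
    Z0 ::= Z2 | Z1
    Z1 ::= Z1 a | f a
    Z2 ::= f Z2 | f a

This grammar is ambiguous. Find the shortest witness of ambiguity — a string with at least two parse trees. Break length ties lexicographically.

length 3: no string has ≥2 trees
length 4: ( f a ) has 2 parse trees

Two derivations of ( f a ):
  T ⇒ ( Z0 ) ⇒ ( Z2 ) ⇒ ( f a )
  T ⇒ ( Z0 ) ⇒ ( Z1 ) ⇒ ( f a )

( f a )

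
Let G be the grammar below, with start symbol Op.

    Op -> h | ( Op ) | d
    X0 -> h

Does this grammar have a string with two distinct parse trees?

Only Op is reachable from Op; ignoring the rest: Each string is a nest of matched brackets around a single atom. An opening bracket forces the recursive rule; an atom forces the base rule.

Unambiguous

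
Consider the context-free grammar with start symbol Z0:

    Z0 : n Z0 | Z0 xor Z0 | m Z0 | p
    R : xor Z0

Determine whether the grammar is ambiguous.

Witness: m p xor p

Derivation 1: Z0 ⇒ Z0 xor Z0 ⇒ m Z0 xor Z0 ⇒ m p xor Z0 ⇒ m p xor p
Derivation 2: Z0 ⇒ m Z0 ⇒ m Z0 xor Z0 ⇒ m p xor Z0 ⇒ m p xor p

Two distinct leftmost derivations for the same string.

Ambiguous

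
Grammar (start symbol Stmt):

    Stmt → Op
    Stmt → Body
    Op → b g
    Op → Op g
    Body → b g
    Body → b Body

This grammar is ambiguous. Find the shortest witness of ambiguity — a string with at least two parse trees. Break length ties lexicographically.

b g

length 2: b g has 2 parse trees

Two derivations of b g:
  Stmt ⇒ Op ⇒ b g
  Stmt ⇒ Body ⇒ b g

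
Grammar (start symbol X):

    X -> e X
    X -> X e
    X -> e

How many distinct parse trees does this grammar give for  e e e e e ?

Parse trees for e e e e e (showing first 6 of 16):
  [X e [X e [X e [X e [X e]]]]]
  [X e [X e [X e [X [X e] e]]]]
  [X e [X e [X [X e [X e]] e]]]
  [X e [X e [X [X [X e] e] e]]]
  [X e [X [X e [X e [X e]]] e]]
  [X e [X [X e [X [X e] e]] e]]

16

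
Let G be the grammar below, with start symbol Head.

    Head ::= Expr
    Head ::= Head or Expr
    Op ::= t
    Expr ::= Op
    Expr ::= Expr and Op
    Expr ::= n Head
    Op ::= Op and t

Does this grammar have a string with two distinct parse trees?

Witness: t and t

Derivation 1: Head ⇒ Expr ⇒ Op ⇒ Op and t ⇒ t and t
Derivation 2: Head ⇒ Expr ⇒ Expr and Op ⇒ Op and Op ⇒ t and Op ⇒ t and t

Two distinct leftmost derivations for the same string.

Ambiguous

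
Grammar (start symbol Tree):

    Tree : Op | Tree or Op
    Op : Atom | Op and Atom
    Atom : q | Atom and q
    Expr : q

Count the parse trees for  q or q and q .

2

Parse trees for q or q and q:
  [Tree [Tree [Op [Atom q]]] or [Op [Atom [Atom q] and q]]]
  [Tree [Tree [Op [Atom q]]] or [Op [Op [Atom q]] and [Atom q]]]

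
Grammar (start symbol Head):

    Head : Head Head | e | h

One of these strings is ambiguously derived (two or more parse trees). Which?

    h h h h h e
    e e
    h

h h h h h e

h h h h h e: 42 trees
e e: 1 tree
h: 1 tree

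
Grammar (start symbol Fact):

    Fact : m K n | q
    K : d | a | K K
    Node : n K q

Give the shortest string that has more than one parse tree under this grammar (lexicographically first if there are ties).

length 1: no string has ≥2 trees
length 3: no string has ≥2 trees
length 4: no string has ≥2 trees
length 5: m a a a n has 2 parse trees

Two derivations of m a a a n:
  Fact ⇒ m K n ⇒ m K K n ⇒ m a K n ⇒ m a K K n ⇒ m a a K n ⇒ m a a a n
  Fact ⇒ m K n ⇒ m K K n ⇒ m K K K n ⇒ m a K K n ⇒ m a a K n ⇒ m a a a n

m a a a n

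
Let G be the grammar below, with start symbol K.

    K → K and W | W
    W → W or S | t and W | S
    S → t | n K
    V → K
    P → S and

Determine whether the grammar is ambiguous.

Ambiguous

Witness: t and t

Derivation 1: K ⇒ K and W ⇒ W and W ⇒ S and W ⇒ t and W ⇒ t and S ⇒ t and t
Derivation 2: K ⇒ W ⇒ t and W ⇒ t and S ⇒ t and t

Two distinct leftmost derivations for the same string.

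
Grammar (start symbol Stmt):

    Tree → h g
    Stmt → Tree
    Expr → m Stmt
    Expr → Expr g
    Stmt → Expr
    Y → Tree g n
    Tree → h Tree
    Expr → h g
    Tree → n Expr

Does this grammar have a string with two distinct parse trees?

Ambiguous

Witness: h g

Derivation 1: Stmt ⇒ Tree ⇒ h g
Derivation 2: Stmt ⇒ Expr ⇒ h g

Two distinct leftmost derivations for the same string.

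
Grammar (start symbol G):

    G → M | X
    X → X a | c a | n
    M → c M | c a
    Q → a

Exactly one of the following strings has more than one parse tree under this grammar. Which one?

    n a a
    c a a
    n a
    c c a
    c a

c a

n a a: 1 tree
c a a: 1 tree
n a: 1 tree
c c a: 1 tree
c a: 2 trees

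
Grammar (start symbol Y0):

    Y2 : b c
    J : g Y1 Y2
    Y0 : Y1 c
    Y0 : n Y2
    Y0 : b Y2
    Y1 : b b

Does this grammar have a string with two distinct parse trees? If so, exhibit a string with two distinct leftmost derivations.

Witness: b b c

Derivation 1: Y0 ⇒ Y1 c ⇒ b b c
Derivation 2: Y0 ⇒ b Y2 ⇒ b b c

Two distinct leftmost derivations for the same string.

Ambiguous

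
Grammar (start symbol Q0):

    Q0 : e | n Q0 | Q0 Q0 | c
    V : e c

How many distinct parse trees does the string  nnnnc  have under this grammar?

Parse trees for nnnnc:
  [Q0 n [Q0 n [Q0 n [Q0 n [Q0 c]]]]]

1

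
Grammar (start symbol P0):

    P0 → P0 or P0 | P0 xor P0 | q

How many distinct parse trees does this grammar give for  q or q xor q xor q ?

Parse trees for q or q xor q xor q:
  [P0 [P0 q] or [P0 [P0 q] xor [P0 [P0 q] xor [P0 q]]]]
  [P0 [P0 q] or [P0 [P0 [P0 q] xor [P0 q]] xor [P0 q]]]
  [P0 [P0 [P0 q] or [P0 q]] xor [P0 [P0 q] xor [P0 q]]]
  [P0 [P0 [P0 q] or [P0 [P0 q] xor [P0 q]]] xor [P0 q]]
  [P0 [P0 [P0 [P0 q] or [P0 q]] xor [P0 q]] xor [P0 q]]

5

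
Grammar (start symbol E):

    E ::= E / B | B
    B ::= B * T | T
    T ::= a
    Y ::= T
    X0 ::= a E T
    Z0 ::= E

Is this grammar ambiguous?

Unambiguous

Only E, B, T are reachable from E; ignoring the rest: E → E / B | B  ;  B → B * T | T  — a left-associative chain with T at the bottom. Each string factors uniquely by precedence.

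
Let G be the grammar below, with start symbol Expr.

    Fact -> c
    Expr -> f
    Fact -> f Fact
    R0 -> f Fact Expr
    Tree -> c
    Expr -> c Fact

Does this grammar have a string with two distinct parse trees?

Unambiguous

(Tree, R0 are unreachable from Expr, so their rules don't affect L(Expr).) Each reachable nonterminal has at most one production per leading terminal, and all productions are right-linear; the derivation is determined token-by-token.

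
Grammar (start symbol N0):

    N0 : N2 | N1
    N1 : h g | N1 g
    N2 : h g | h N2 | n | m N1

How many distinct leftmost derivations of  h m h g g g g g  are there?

1

Parse trees for h m h g g g g g:
  [N0 [N2 h [N2 m [N1 [N1 [N1 [N1 [N1 h g] g] g] g] g]]]]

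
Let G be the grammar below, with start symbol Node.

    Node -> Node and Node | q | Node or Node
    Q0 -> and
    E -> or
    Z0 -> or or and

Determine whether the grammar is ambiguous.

Witness: q and q and q

Derivation 1: Node ⇒ Node and Node ⇒ Node and Node and Node ⇒ q and Node and Node ⇒ q and q and Node ⇒ q and q and q
Derivation 2: Node ⇒ Node and Node ⇒ q and Node ⇒ q and Node and Node ⇒ q and q and Node ⇒ q and q and q

Two distinct leftmost derivations for the same string.

Ambiguous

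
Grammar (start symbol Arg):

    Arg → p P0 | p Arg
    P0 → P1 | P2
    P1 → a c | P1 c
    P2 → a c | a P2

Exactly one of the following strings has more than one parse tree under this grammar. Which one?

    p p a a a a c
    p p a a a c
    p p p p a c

p p a a a a c: 1 tree
p p a a a c: 1 tree
p p p p a c: 2 trees

p p p p a c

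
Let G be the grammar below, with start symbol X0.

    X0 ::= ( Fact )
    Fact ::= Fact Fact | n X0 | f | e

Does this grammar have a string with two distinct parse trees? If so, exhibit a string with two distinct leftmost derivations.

Witness: ( e e e )

Derivation 1: X0 ⇒ ( Fact ) ⇒ ( Fact Fact ) ⇒ ( Fact Fact Fact ) ⇒ ( e Fact Fact ) ⇒ ( e e Fact ) ⇒ ( e e e )
Derivation 2: X0 ⇒ ( Fact ) ⇒ ( Fact Fact ) ⇒ ( e Fact ) ⇒ ( e Fact Fact ) ⇒ ( e e Fact ) ⇒ ( e e e )

Two distinct leftmost derivations for the same string.

Ambiguous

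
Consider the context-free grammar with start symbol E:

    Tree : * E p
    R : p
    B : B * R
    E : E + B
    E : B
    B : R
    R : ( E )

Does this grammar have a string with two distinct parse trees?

Only E, B, R are reachable from E; ignoring the rest: The grammar is stratified — E handles '+' (left-recursive), B handles '*', R atoms. Each operator has a fixed associativity and precedence level, so every string has one parse.

Unambiguous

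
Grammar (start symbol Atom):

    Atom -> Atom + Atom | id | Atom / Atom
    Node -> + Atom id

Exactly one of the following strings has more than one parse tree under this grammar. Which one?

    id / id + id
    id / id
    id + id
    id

id / id + id

id / id + id: 2 trees
id / id: 1 tree
id + id: 1 tree
id: 1 tree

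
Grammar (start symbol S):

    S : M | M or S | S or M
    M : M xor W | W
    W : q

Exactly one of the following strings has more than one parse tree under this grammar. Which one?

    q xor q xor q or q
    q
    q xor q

q xor q xor q or q: 2 trees
q: 1 tree
q xor q: 1 tree

q xor q xor q or q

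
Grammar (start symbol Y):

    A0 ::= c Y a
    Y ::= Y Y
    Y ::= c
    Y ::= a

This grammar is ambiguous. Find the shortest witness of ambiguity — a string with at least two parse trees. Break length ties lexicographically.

a a a

length 1: no string has ≥2 trees
length 2: no string has ≥2 trees
length 3: a a a has 2 parse trees

Two derivations of a a a:
  Y ⇒ Y Y ⇒ Y Y Y ⇒ a Y Y ⇒ a a Y ⇒ a a a
  Y ⇒ Y Y ⇒ a Y ⇒ a Y Y ⇒ a a Y ⇒ a a a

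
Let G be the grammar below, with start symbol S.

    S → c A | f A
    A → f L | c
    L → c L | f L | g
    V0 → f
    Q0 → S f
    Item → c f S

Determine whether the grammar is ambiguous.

(V0, Q0, Item are unreachable from S, so their rules don't affect L(S).) Restricted to the reachable nonterminals, every rule has the form A → t or A → t B, and no two rules for the same A share a first terminal. The grammar encodes a DFA — one run per string.

Unambiguous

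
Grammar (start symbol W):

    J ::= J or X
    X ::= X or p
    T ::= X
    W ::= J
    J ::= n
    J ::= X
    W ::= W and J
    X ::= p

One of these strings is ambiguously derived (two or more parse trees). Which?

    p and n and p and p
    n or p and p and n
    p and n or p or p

p and n or p or p

p and n and p and p: 1 tree
n or p and p and n: 1 tree
p and n or p or p: 2 trees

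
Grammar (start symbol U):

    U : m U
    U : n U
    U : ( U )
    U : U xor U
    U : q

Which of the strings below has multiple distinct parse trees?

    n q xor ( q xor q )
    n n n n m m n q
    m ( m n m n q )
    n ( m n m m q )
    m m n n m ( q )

n q xor ( q xor q )

n q xor ( q xor q ): 2 trees
n n n n m m n q: 1 tree
m ( m n m n q ): 1 tree
n ( m n m m q ): 1 tree
m m n n m ( q ): 1 tree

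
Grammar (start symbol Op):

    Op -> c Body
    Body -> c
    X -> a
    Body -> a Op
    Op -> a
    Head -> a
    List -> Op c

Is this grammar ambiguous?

Unambiguous

Only Op, Body are reachable from Op; ignoring the rest: The reachable rules are right-linear with at most one rule per (nonterminal, next-terminal) pair. Each input token forces the next rule, so parsing is deterministic.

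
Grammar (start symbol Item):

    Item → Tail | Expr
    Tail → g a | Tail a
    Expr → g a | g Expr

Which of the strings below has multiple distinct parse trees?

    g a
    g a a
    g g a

g a

g a: 2 trees
g a a: 1 tree
g g a: 1 tree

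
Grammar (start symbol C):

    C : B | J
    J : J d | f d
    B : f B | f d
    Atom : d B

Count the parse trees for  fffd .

1

Parse trees for fffd:
  [C [B f [B f [B f d]]]]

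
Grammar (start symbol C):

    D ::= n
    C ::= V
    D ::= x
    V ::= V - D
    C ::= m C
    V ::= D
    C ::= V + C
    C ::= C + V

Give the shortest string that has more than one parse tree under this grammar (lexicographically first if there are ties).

length 1: no string has ≥2 trees
length 2: no string has ≥2 trees
length 3: n + n has 2 parse trees

Two derivations of n + n:
  C ⇒ V + C ⇒ D + C ⇒ n + C ⇒ n + V ⇒ n + D ⇒ n + n
  C ⇒ C + V ⇒ V + V ⇒ D + V ⇒ n + V ⇒ n + D ⇒ n + n

n + n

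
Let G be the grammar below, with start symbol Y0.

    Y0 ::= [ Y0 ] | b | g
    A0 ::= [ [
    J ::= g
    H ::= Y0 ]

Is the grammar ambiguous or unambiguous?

Unambiguous

(A0, J, H are unreachable from Y0, so their rules don't affect L(Y0).) L(Y0) is { openⁿ atom closeⁿ : n ≥ 0 }. The bracket depth fixes n, and the derivation is forced at every step.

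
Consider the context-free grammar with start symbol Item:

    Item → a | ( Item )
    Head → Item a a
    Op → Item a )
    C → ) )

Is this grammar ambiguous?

Only Item is reachable from Item; ignoring the rest: L(Item) is { openⁿ atom closeⁿ : n ≥ 0 }. The bracket depth fixes n, and the derivation is forced at every step.

Unambiguous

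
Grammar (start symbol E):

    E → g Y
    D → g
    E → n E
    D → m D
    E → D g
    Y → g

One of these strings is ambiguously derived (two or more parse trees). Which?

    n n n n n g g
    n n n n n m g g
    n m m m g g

n n n n n g g

n n n n n g g: 2 trees
n n n n n m g g: 1 tree
n m m m g g: 1 tree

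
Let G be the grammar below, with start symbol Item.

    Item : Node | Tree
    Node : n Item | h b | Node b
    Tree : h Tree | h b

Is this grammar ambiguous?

Ambiguous

Witness: h b

Derivation 1: Item ⇒ Node ⇒ h b
Derivation 2: Item ⇒ Tree ⇒ h b

Two distinct leftmost derivations for the same string.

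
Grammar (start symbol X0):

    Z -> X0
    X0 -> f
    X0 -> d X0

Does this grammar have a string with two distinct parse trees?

Unambiguous

(Z is unreachable from X0, so its rules don't affect L(X0).) Restricted to the reachable nonterminals, every rule has the form A → t or A → t B, and no two rules for the same A share a first terminal. The grammar encodes a DFA — one run per string.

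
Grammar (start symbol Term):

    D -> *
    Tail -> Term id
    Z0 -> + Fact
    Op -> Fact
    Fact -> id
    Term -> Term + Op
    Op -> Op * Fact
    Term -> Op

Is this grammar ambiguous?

Unambiguous

Only Term, Op, Fact are reachable from Term; ignoring the rest: The grammar is stratified — Term handles '+' (left-recursive), Op handles '*', Fact atoms. Each operator has a fixed associativity and precedence level, so every string has one parse.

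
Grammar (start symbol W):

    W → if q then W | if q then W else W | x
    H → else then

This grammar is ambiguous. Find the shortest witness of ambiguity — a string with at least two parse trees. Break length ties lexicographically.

length 1: no string has ≥2 trees
length 4: no string has ≥2 trees
length 6: no string has ≥2 trees
length 7: no string has ≥2 trees
length 9: if q then if q then x else x has 2 parse trees

Two derivations of if q then if q then x else x:
  W ⇒ if q then W ⇒ if q then if q then W else W ⇒ if q then if q then x else W ⇒ if q then if q then x else x
  W ⇒ if q then W else W ⇒ if q then if q then W else W ⇒ if q then if q then x else W ⇒ if q then if q then x else x

if q then if q then x else x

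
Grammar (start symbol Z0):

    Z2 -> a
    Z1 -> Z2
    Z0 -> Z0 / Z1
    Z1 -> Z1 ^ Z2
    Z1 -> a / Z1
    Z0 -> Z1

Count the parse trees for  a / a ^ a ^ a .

Parse trees for a / a ^ a ^ a:
  [Z0 [Z0 [Z1 [Z2 a]]] / [Z1 [Z1 [Z1 [Z2 a]] ^ [Z2 a]] ^ [Z2 a]]]
  [Z0 [Z1 [Z1 [Z1 a / [Z1 [Z2 a]]] ^ [Z2 a]] ^ [Z2 a]]]
  [Z0 [Z1 [Z1 a / [Z1 [Z1 [Z2 a]] ^ [Z2 a]]] ^ [Z2 a]]]
  [Z0 [Z1 a / [Z1 [Z1 [Z1 [Z2 a]] ^ [Z2 a]] ^ [Z2 a]]]]

4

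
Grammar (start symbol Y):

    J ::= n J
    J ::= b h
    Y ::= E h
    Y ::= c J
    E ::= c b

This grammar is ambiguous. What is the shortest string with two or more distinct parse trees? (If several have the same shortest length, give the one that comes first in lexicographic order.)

length 3: c b h has 2 parse trees

Two derivations of c b h:
  Y ⇒ E h ⇒ c b h
  Y ⇒ c J ⇒ c b h

c b h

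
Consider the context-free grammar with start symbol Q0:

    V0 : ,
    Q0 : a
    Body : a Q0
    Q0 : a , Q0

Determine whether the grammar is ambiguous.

Unambiguous

Only Q0 is reachable from Q0; ignoring the rest: Right-recursive list with a separator: after each atom, whether the separator follows determines the rule. One parse per string.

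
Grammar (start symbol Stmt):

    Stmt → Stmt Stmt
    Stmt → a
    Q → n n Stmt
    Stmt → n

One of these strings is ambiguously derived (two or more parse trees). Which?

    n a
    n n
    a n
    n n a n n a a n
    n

n a: 1 tree
n n: 1 tree
a n: 1 tree
n n a n n a a n: 429 trees
n: 1 tree

n n a n n a a n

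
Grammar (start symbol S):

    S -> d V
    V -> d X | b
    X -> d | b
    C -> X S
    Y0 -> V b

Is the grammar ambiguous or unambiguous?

Unambiguous

(C, Y0 are unreachable from S, so their rules don't affect L(S).) Restricted to the reachable nonterminals, every rule has the form A → t or A → t B, and no two rules for the same A share a first terminal. The grammar encodes a DFA — one run per string.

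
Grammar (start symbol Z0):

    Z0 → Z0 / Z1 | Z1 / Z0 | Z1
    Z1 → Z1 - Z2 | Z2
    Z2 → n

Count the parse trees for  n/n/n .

4

Parse trees for n/n/n:
  [Z0 [Z0 [Z0 [Z1 [Z2 n]]] / [Z1 [Z2 n]]] / [Z1 [Z2 n]]]
  [Z0 [Z0 [Z1 [Z2 n]] / [Z0 [Z1 [Z2 n]]]] / [Z1 [Z2 n]]]
  [Z0 [Z1 [Z2 n]] / [Z0 [Z0 [Z1 [Z2 n]]] / [Z1 [Z2 n]]]]
  [Z0 [Z1 [Z2 n]] / [Z0 [Z1 [Z2 n]] / [Z0 [Z1 [Z2 n]]]]]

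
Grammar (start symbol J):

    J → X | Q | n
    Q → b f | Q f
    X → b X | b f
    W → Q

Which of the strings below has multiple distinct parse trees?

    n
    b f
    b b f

b f

n: 1 tree
b f: 2 trees
b b f: 1 tree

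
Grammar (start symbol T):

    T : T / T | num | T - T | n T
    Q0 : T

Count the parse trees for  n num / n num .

2

Parse trees for n num / n num:
  [T [T n [T num]] / [T n [T num]]]
  [T n [T [T num] / [T n [T num]]]]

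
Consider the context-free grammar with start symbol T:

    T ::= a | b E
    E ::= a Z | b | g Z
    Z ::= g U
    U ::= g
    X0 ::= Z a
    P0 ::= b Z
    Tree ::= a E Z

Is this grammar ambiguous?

(X0, P0, Tree are unreachable from T, so their rules don't affect L(T).) Each reachable nonterminal has at most one production per leading terminal, and all productions are right-linear; the derivation is determined token-by-token.

Unambiguous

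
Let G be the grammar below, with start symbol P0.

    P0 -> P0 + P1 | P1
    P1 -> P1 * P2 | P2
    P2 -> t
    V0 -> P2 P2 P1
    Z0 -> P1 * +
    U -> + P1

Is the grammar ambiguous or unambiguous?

Unambiguous

(V0, Z0, U are unreachable from P0, so their rules don't affect L(P0).) P0 → P0 + P1 | P1  ;  P1 → P1 * P2 | P2  — a left-associative chain with P2 at the bottom. Each string factors uniquely by precedence.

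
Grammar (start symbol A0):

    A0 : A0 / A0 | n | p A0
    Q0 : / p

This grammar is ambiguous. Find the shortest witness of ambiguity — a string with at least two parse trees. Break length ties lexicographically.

length 1: no string has ≥2 trees
length 2: no string has ≥2 trees
length 3: no string has ≥2 trees
length 4: p n / n has 2 parse trees

Two derivations of p n / n:
  A0 ⇒ A0 / A0 ⇒ p A0 / A0 ⇒ p n / A0 ⇒ p n / n
  A0 ⇒ p A0 ⇒ p A0 / A0 ⇒ p n / A0 ⇒ p n / n

p n / n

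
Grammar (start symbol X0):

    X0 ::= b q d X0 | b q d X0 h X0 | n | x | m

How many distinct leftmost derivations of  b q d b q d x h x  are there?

2

Parse trees for b q d b q d x h x:
  [X0 b q d [X0 b q d [X0 x] h [X0 x]]]
  [X0 b q d [X0 b q d [X0 x]] h [X0 x]]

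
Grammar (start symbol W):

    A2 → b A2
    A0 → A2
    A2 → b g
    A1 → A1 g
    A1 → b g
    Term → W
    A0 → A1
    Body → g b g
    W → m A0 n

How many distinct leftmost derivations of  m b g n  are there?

Parse trees for m b g n:
  [W m [A0 [A2 b g]] n]
  [W m [A0 [A1 b g]] n]

2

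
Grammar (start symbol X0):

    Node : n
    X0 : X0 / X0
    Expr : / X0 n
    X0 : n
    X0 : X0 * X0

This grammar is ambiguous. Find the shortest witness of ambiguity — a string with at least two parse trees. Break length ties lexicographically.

length 1: no string has ≥2 trees
length 3: no string has ≥2 trees
length 5: n * n * n has 2 parse trees

Two derivations of n * n * n:
  X0 ⇒ X0 * X0 ⇒ n * X0 ⇒ n * X0 * X0 ⇒ n * n * X0 ⇒ n * n * n
  X0 ⇒ X0 * X0 ⇒ X0 * X0 * X0 ⇒ n * X0 * X0 ⇒ n * n * X0 ⇒ n * n * n

n * n * n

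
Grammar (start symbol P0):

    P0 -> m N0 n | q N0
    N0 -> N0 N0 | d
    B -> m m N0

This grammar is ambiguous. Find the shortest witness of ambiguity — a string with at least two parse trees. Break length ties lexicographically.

length 2: no string has ≥2 trees
length 3: no string has ≥2 trees
length 4: q d d d has 2 parse trees

Two derivations of q d d d:
  P0 ⇒ q N0 ⇒ q N0 N0 ⇒ q N0 N0 N0 ⇒ q d N0 N0 ⇒ q d d N0 ⇒ q d d d
  P0 ⇒ q N0 ⇒ q N0 N0 ⇒ q d N0 ⇒ q d N0 N0 ⇒ q d d N0 ⇒ q d d d

q d d d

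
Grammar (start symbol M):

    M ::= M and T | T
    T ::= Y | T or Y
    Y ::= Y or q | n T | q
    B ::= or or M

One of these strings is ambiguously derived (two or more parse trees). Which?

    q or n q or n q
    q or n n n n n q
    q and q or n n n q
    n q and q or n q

q or n q or n q

q or n q or n q: 2 trees
q or n n n n n q: 1 tree
q and q or n n n q: 1 tree
n q and q or n q: 1 tree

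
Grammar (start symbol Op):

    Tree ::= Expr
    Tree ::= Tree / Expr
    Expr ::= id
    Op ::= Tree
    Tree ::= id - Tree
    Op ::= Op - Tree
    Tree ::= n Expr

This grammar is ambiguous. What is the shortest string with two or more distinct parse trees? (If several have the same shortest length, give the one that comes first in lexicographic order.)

length 1: no string has ≥2 trees
length 2: no string has ≥2 trees
length 3: id - id has 2 parse trees

Two derivations of id - id:
  Op ⇒ Tree ⇒ id - Tree ⇒ id - Expr ⇒ id - id
  Op ⇒ Op - Tree ⇒ Tree - Tree ⇒ Expr - Tree ⇒ id - Tree ⇒ id - Expr ⇒ id - id

id - id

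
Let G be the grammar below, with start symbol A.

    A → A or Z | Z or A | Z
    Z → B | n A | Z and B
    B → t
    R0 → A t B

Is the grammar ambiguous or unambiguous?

Ambiguous

Witness: t or t

Derivation 1: A ⇒ A or Z ⇒ Z or Z ⇒ B or Z ⇒ t or Z ⇒ t or B ⇒ t or t
Derivation 2: A ⇒ Z or A ⇒ B or A ⇒ t or A ⇒ t or Z ⇒ t or B ⇒ t or t

Two distinct leftmost derivations for the same string.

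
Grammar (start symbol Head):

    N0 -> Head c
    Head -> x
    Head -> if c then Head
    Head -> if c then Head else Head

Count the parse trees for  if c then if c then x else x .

2

Parse trees for if c then if c then x else x:
  [Head if c then [Head if c then [Head x] else [Head x]]]
  [Head if c then [Head if c then [Head x]] else [Head x]]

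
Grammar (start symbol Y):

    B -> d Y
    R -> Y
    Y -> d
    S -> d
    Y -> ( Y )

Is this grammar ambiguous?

(S, B, R are unreachable from Y, so their rules don't affect L(Y).) L(Y) is { openⁿ atom closeⁿ : n ≥ 0 }. The bracket depth fixes n, and the derivation is forced at every step.

Unambiguous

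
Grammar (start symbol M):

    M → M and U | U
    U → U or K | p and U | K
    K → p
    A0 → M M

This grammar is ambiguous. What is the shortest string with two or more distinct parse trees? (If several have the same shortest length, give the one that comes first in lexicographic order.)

p and p

length 1: no string has ≥2 trees
length 3: p and p has 2 parse trees

Two derivations of p and p:
  M ⇒ M and U ⇒ U and U ⇒ K and U ⇒ p and U ⇒ p and K ⇒ p and p
  M ⇒ U ⇒ p and U ⇒ p and K ⇒ p and p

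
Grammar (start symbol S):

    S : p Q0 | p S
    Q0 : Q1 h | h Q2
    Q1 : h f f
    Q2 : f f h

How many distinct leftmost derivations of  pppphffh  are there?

Parse trees for pppphffh:
  [S p [S p [S p [S p [Q0 [Q1 h f f] h]]]]]
  [S p [S p [S p [S p [Q0 h [Q2 f f h]]]]]]

2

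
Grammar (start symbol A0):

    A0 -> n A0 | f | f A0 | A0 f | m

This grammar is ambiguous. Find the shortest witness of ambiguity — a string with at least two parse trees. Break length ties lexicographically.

length 1: no string has ≥2 trees
length 2: f f has 2 parse trees

Two derivations of f f:
  A0 ⇒ f A0 ⇒ f f
  A0 ⇒ A0 f ⇒ f f

f f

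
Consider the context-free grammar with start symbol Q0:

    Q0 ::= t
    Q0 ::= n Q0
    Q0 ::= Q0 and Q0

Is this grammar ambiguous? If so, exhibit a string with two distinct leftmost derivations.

Witness: n t and t

Derivation 1: Q0 ⇒ n Q0 ⇒ n Q0 and Q0 ⇒ n t and Q0 ⇒ n t and t
Derivation 2: Q0 ⇒ Q0 and Q0 ⇒ n Q0 and Q0 ⇒ n t and Q0 ⇒ n t and t

Two distinct leftmost derivations for the same string.

Ambiguous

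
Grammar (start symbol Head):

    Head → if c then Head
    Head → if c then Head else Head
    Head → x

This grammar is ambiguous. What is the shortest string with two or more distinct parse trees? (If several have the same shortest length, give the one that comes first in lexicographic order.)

length 1: no string has ≥2 trees
length 4: no string has ≥2 trees
length 6: no string has ≥2 trees
length 7: no string has ≥2 trees
length 9: if c then if c then x else x has 2 parse trees

Two derivations of if c then if c then x else x:
  Head ⇒ if c then Head ⇒ if c then if c then Head else Head ⇒ if c then if c then x else Head ⇒ if c then if c then x else x
  Head ⇒ if c then Head else Head ⇒ if c then if c then Head else Head ⇒ if c then if c then x else Head ⇒ if c then if c then x else x

if c then if c then x else x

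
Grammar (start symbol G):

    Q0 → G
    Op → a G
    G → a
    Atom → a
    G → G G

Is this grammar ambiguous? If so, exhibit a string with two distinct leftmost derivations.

Witness: a a a

Derivation 1: G ⇒ G G ⇒ a G ⇒ a G G ⇒ a a G ⇒ a a a
Derivation 2: G ⇒ G G ⇒ G G G ⇒ a G G ⇒ a a G ⇒ a a a

Two distinct leftmost derivations for the same string.

Ambiguous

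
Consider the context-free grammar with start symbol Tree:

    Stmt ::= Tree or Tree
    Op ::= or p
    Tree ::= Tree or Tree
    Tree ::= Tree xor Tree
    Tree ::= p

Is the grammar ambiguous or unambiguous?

Ambiguous

Witness: p or p or p

Derivation 1: Tree ⇒ Tree or Tree ⇒ Tree or Tree or Tree ⇒ p or Tree or Tree ⇒ p or p or Tree ⇒ p or p or p
Derivation 2: Tree ⇒ Tree or Tree ⇒ p or Tree ⇒ p or Tree or Tree ⇒ p or p or Tree ⇒ p or p or p

Two distinct leftmost derivations for the same string.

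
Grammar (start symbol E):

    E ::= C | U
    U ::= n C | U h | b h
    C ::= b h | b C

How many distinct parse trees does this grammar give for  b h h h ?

Parse trees for b h h h:
  [E [U [U [U b h] h] h]]

1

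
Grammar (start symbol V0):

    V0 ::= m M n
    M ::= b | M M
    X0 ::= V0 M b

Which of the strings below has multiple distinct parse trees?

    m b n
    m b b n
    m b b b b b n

m b b b b b n

m b n: 1 tree
m b b n: 1 tree
m b b b b b n: 14 trees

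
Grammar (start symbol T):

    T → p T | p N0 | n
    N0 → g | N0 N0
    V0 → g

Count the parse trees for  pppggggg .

Parse trees for pppggggg (showing first 6 of 14):
  [T p [T p [T p [N0 [N0 g] [N0 [N0 g] [N0 [N0 g] [N0 [N0 g] [N0 g]]]]]]]]
  [T p [T p [T p [N0 [N0 g] [N0 [N0 g] [N0 [N0 [N0 g] [N0 g]] [N0 g]]]]]]]
  [T p [T p [T p [N0 [N0 g] [N0 [N0 [N0 g] [N0 g]] [N0 [N0 g] [N0 g]]]]]]]
  [T p [T p [T p [N0 [N0 g] [N0 [N0 [N0 g] [N0 [N0 g] [N0 g]]] [N0 g]]]]]]
  [T p [T p [T p [N0 [N0 g] [N0 [N0 [N0 [N0 g] [N0 g]] [N0 g]] [N0 g]]]]]]
  [T p [T p [T p [N0 [N0 [N0 g] [N0 g]] [N0 [N0 g] [N0 [N0 g] [N0 g]]]]]]]

14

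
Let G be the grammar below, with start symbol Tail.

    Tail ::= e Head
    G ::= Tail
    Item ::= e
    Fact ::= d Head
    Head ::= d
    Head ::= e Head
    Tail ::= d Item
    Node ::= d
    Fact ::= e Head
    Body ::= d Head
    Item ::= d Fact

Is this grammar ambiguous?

Only Tail, Item, Fact, Head are reachable from Tail; ignoring the rest: Restricted to the reachable nonterminals, every rule has the form A → t or A → t B, and no two rules for the same A share a first terminal. The grammar encodes a DFA — one run per string.

Unambiguous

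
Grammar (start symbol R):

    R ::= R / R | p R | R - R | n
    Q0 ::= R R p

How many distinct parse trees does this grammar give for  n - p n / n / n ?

9

Parse trees for n - p n / n / n (showing first 6 of 9):
  [R [R [R n] - [R p [R n]]] / [R [R n] / [R n]]]
  [R [R [R [R n] - [R p [R n]]] / [R n]] / [R n]]
  [R [R [R n] - [R [R p [R n]] / [R n]]] / [R n]]
  [R [R [R n] - [R p [R [R n] / [R n]]]] / [R n]]
  [R [R n] - [R [R p [R n]] / [R [R n] / [R n]]]]
  [R [R n] - [R [R [R p [R n]] / [R n]] / [R n]]]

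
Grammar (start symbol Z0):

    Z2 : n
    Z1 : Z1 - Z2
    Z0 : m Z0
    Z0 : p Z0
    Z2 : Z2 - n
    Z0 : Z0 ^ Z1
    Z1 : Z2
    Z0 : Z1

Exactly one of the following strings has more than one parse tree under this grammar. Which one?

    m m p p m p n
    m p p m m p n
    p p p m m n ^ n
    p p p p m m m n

p p p m m n ^ n

m m p p m p n: 1 tree
m p p m m p n: 1 tree
p p p m m n ^ n: 6 trees
p p p p m m m n: 1 tree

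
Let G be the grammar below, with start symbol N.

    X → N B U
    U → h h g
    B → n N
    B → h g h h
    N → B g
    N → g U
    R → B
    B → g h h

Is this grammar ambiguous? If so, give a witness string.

Witness: g h h g

Derivation 1: N ⇒ B g ⇒ g h h g
Derivation 2: N ⇒ g U ⇒ g h h g

Two distinct leftmost derivations for the same string.

Ambiguous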